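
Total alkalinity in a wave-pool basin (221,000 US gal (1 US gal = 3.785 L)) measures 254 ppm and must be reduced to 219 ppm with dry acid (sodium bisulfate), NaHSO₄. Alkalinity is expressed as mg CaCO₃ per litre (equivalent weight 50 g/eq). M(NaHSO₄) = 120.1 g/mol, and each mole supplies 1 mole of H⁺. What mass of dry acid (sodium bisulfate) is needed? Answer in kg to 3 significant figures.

70.3 kg

Volume: 221,000 US gal × 3.785 L/gal = 836,485 L.
Alkalinity to neutralize: (254 − 219) = 35 mg/L as CaCO₃ × 836,485 L = 29,280 g as CaCO₃.
Equivalents of H⁺ required: 29,280 ÷ 50 g/eq = 585.5 eq = 585.5 mol NaHSO₄.
Mass of NaHSO₄: 585.5 × 120.1 = 70,320 g.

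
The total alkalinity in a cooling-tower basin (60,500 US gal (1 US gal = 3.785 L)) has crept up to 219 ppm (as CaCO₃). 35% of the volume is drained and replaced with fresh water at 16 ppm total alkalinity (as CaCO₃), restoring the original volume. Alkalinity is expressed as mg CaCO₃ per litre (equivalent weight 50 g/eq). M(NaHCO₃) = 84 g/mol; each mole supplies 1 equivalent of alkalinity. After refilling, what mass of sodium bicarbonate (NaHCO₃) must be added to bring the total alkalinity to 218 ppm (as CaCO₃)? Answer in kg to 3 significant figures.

26.9 kg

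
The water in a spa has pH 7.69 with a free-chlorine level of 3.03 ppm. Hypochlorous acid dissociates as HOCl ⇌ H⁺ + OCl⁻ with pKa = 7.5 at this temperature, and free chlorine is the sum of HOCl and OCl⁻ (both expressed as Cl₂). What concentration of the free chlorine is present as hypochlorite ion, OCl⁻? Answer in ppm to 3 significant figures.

[OCl⁻]/[HOCl] = 10^(pH − pKa) = 10^(7.69 − 7.5) = 10^0.19 = 1.549.
Fraction as HOCl = 1 / (1 + 1.549) = 0.3923.
OCl⁻ = (1 − 0.3923) × 3.03 ppm = 1.841 ppm.

1.84 ppm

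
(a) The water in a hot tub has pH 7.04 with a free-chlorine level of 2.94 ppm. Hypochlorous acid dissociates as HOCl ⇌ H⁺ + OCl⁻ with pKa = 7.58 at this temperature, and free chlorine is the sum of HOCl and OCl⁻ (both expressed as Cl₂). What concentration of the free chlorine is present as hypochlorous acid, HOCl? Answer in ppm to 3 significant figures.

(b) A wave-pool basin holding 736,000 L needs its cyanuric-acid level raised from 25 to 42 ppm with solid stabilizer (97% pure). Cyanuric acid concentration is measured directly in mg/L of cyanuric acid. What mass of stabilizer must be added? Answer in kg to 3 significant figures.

(a) [OCl⁻]/[HOCl] = 10^(pH − pKa) = 10^(7.04 − 7.58) = 10^-0.54 = 0.2884.
(a) Fraction as HOCl = 1 / (1 + 0.2884) = 0.7762.
(a) HOCl = 0.7762 × 2.94 ppm = 2.282 ppm.

(b) CYA to add: (42 − 25) = 17 mg/L × 736,000 L = 12,510 g cyanuric acid.
(b) At 97% purity: 12,510 / 0.97 = 12,900 g product.

(a) 2.28 ppm; (b) 12.9 kg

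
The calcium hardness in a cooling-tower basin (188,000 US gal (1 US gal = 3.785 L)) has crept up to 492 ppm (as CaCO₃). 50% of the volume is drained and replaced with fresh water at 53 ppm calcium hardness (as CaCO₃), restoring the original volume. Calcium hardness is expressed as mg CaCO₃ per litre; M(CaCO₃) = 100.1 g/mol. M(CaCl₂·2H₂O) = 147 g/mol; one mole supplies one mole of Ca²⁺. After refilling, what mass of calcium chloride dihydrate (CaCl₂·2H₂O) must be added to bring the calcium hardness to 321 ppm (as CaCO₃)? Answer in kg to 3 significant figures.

50.7 kg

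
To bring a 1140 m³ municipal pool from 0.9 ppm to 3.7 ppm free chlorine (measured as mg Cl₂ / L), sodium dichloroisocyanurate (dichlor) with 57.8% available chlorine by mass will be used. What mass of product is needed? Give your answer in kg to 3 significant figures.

Volume: 1140 m³ = 1,140,000 L.
Chlorine deficit: 3.7 − 0.9 = 2.8 ppm = 2.8 mg/L as Cl₂.
Cl₂ equivalent needed: 2.8 mg/L × 1,140,000 L = 3,192,000 mg = 3192 g.
Product at 57.8% available chlorine: 3192 / 0.578 = 5522 g.

5.52 kg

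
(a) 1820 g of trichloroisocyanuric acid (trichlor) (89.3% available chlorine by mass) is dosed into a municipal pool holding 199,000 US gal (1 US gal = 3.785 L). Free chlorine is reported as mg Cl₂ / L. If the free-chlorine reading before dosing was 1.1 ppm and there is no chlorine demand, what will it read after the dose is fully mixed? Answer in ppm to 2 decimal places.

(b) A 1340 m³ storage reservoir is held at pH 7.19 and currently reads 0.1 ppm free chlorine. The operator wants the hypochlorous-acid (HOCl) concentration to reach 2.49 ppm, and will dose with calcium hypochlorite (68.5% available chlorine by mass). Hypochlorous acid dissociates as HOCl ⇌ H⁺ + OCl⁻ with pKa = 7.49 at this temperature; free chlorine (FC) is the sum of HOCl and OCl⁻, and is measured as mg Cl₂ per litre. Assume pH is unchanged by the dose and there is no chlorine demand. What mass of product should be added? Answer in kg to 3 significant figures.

(a) 3.26 ppm; (b) 7.12 kg

(a) Volume: 199,000 US gal × 3.785 L/gal = 753,215 L.
(a) Available chlorine delivered: 1820 g × 0.893 = 1625 g as Cl₂.
(a) Concentration rise: 1625 g / 753,215 L = 2.158 mg/L = 2.16 ppm.
(a) Final FC: 1.1 + 2.16 = 3.26 ppm.

(b) Volume: 1340 m³ = 1,340,000 L.
(b) [OCl⁻]/[HOCl] = 10^(pH − pKa) = 10^(7.19 − 7.49) = 0.5012; fraction as HOCl = 1/(1 + 0.5012) = 0.6661.
(b) Free chlorine required for 2.49 ppm HOCl: 2.49 / 0.6661 = 3.738 ppm.
(b) FC to add: 3.738 − 0.1 = 3.638 mg/L as Cl₂.
(b) Cl₂ equivalent: 3.638 mg/L × 1,340,000 L = 4875 g.
(b) Product at 68.5% available Cl: 4875 / 0.685 = 7117 g.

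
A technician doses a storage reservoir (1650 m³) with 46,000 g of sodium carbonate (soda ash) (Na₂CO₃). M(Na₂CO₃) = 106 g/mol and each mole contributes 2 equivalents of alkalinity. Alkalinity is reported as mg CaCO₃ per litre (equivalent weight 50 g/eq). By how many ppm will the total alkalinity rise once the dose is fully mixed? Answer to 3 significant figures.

Volume: 1650 m³ = 1,650,000 L.
Moles of Na₂CO₃: 46,000 g ÷ 106 g/mol = 434 mol → 867.9 eq of alkalinity.
As CaCO₃: 867.9 eq × 50 g/eq = 43,400 g.
Rise: 43,400 g / 1,650,000 L × 1000 = 26.3 mg/L.

26.3 ppm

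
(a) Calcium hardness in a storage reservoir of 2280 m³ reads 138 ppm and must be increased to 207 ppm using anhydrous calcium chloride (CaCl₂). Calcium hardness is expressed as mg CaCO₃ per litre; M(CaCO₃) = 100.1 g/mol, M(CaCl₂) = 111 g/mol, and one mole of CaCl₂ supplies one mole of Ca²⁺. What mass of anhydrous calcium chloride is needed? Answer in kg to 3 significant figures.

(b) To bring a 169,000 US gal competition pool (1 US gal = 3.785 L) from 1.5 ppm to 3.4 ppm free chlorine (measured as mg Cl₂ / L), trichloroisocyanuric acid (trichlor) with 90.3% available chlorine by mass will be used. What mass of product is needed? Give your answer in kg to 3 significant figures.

(a) Volume: 2280 m³ = 2,280,000 L.
(a) Hardness to add: (207 − 138) = 69 mg/L as CaCO₃ × 2,280,000 L = 157,300 g as CaCO₃.
(a) Moles of Ca²⁺ (1 mol Ca²⁺ ≡ 1 mol CaCO₃): 157,300 / 100.1 g/mol = 1572 mol.
(a) Mass of CaCl₂: 1572 × 111 = 174,500 g.

(b) Volume: 169,000 US gal × 3.785 L/gal = 639,665 L.
(b) Chlorine deficit: 3.4 − 1.5 = 1.9 ppm = 1.9 mg/L as Cl₂.
(b) Cl₂ equivalent needed: 1.9 mg/L × 639,665 L = 1,215,000 mg = 1215 g.
(b) Product at 90.3% available chlorine: 1215 / 0.903 = 1346 g.

(a) 174 kg; (b) 1.35 kg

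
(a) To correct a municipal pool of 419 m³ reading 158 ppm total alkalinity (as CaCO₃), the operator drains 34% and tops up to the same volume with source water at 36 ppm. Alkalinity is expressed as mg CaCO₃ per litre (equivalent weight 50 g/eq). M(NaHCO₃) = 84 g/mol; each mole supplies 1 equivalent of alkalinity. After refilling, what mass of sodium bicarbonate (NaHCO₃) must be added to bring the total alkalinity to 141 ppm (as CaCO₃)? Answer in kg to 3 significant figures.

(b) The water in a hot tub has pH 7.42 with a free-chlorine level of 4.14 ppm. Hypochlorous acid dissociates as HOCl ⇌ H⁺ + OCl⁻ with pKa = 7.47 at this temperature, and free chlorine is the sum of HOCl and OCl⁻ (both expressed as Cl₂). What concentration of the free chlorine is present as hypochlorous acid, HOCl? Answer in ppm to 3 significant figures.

(a) Volume: 419 m³ = 419,000 L.
(a) After draining 34% and refilling: 158 × 0.66 + 36 × 0.34 = 116.52 ppm.
(a) Deficit to target: 141 − 116.52 = 24.48 mg/L.
(a) As CaCO₃: 24.48 mg/L × 419,000 L = 10,260 g; ÷ 50 g/eq ÷ 1 = 205.1 mol NaHCO₃.
(a) Mass: 205.1 × 84 = 17,230 g.

(b) [OCl⁻]/[HOCl] = 10^(pH − pKa) = 10^(7.42 − 7.47) = 10^-0.05 = 0.8913.
(b) Fraction as HOCl = 1 / (1 + 0.8913) = 0.5288.
(b) HOCl = 0.5288 × 4.14 ppm = 2.189 ppm.

(a) 17.2 kg; (b) 2.19 ppm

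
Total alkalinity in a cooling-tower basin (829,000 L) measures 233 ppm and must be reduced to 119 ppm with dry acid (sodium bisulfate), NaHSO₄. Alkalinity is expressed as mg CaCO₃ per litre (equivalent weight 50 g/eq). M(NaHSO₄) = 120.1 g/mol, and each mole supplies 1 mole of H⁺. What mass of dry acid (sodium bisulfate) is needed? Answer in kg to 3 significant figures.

227 kg

Alkalinity to neutralize: (233 − 119) = 114 mg/L as CaCO₃ × 829,000 L = 94,510 g as CaCO₃.
Equivalents of H⁺ required: 94,510 ÷ 50 g/eq = 1890 eq = 1890 mol NaHSO₄.
Mass of NaHSO₄: 1890 × 120.1 = 227,000 g.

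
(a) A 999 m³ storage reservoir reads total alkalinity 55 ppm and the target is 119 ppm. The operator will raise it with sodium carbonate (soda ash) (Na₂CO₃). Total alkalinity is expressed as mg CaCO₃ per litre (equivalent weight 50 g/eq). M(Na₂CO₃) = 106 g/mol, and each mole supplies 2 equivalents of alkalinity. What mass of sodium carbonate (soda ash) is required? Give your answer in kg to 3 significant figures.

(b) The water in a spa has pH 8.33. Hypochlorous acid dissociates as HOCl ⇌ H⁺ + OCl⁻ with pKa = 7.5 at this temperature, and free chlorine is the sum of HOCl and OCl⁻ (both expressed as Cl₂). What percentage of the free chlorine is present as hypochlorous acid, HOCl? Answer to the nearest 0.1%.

(a) 67.8 kg; (b) 12.9%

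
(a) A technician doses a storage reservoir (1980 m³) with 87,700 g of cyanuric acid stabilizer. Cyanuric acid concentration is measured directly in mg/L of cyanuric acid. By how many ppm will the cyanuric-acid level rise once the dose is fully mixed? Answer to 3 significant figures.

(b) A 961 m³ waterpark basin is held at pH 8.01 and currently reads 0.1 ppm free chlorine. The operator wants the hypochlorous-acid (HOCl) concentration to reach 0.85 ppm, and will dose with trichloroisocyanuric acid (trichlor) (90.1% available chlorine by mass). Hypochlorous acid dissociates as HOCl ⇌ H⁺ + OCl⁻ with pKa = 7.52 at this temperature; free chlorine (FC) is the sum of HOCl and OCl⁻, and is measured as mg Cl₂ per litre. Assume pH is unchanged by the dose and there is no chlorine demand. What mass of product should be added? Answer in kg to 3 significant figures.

(a) 44.3 ppm; (b) 3.60 kg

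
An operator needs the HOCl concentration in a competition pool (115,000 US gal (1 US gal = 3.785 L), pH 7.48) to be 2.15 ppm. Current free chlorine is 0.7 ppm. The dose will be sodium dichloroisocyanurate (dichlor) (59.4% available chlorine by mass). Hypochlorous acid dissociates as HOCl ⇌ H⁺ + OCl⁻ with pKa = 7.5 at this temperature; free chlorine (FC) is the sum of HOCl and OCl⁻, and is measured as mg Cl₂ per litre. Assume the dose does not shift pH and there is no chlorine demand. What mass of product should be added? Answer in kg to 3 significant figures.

Volume: 115,000 US gal × 3.785 L/gal = 435,275 L.
[OCl⁻]/[HOCl] = 10^(pH − pKa) = 10^(7.48 − 7.5) = 0.955; fraction as HOCl = 1/(1 + 0.955) = 0.5115.
Free chlorine required for 2.15 ppm HOCl: 2.15 / 0.5115 = 4.203 ppm.
FC to add: 4.203 − 0.7 = 3.503 mg/L as Cl₂.
Cl₂ equivalent: 3.503 mg/L × 435,275 L = 1525 g.
Product at 59.4% available Cl: 1525 / 0.594 = 2567 g.

2.57 kg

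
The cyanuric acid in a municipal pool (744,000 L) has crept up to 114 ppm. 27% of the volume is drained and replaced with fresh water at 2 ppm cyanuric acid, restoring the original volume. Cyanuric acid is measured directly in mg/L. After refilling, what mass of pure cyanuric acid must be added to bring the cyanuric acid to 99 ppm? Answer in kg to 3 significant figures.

After draining 27% and refilling: 114 × 0.73 + 2 × 0.27 = 83.76 ppm.
Deficit to target: 99 − 83.76 = 15.24 mg/L.
Mass: 15.24 mg/L × 744,000 L = 11,340 g cyanuric acid.

11.3 kg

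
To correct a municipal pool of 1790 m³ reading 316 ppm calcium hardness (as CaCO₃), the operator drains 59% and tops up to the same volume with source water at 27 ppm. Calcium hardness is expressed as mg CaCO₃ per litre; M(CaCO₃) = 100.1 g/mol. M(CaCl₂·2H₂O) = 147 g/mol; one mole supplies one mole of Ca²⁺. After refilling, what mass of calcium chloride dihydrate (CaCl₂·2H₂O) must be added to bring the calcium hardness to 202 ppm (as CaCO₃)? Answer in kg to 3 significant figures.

Volume: 1790 m³ = 1,790,000 L.
After draining 59% and refilling: 316 × 0.41 + 27 × 0.59 = 145.49 ppm.
Deficit to target: 202 − 145.49 = 56.51 mg/L.
As CaCO₃: 56.51 mg/L × 1,790,000 L = 101,200 g; ÷ 100.1 = 1011 mol Ca²⁺.
Mass: 1011 × 147 = 148,500 g.

149 kg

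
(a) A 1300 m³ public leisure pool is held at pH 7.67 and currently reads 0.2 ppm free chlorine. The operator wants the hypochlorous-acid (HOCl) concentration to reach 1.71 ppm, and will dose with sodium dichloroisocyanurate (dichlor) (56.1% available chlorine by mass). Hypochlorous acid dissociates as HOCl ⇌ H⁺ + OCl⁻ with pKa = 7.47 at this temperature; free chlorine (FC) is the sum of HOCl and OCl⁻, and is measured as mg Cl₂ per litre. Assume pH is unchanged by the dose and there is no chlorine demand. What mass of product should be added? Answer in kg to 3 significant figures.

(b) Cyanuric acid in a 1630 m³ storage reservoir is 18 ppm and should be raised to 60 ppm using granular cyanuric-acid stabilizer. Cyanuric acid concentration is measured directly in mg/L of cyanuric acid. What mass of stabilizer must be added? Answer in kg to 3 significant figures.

(a) 9.78 kg; (b) 68.5 kg

(a) Volume: 1300 m³ = 1,300,000 L.
(a) [OCl⁻]/[HOCl] = 10^(pH − pKa) = 10^(7.67 − 7.47) = 1.585; fraction as HOCl = 1/(1 + 1.585) = 0.3869.
(a) Free chlorine required for 1.71 ppm HOCl: 1.71 / 0.3869 = 4.42 ppm.
(a) FC to add: 4.42 − 0.2 = 4.22 mg/L as Cl₂.
(a) Cl₂ equivalent: 4.22 mg/L × 1,300,000 L = 5486 g.
(a) Product at 56.1% available Cl: 5486 / 0.561 = 9779 g.

(b) Volume: 1630 m³ = 1,630,000 L.
(b) CYA to add: (60 − 18) = 42 mg/L × 1,630,000 L = 68,460 g cyanuric acid.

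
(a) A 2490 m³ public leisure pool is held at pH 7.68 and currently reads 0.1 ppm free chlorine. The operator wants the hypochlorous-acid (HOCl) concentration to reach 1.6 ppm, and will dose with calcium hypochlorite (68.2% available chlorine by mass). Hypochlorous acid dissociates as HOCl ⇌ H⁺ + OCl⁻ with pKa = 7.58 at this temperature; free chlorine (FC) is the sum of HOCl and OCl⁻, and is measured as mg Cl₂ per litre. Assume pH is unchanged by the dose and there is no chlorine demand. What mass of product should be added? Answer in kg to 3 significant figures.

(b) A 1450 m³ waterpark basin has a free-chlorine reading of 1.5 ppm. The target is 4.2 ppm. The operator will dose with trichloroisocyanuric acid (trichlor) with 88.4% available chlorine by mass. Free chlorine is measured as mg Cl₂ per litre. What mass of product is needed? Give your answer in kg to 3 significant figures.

(a) 12.8 kg; (b) 4.43 kg

(a) Volume: 2490 m³ = 2,490,000 L.
(a) [OCl⁻]/[HOCl] = 10^(pH − pKa) = 10^(7.68 − 7.58) = 1.259; fraction as HOCl = 1/(1 + 1.259) = 0.4427.
(a) Free chlorine required for 1.6 ppm HOCl: 1.6 / 0.4427 = 3.614 ppm.
(a) FC to add: 3.614 − 0.1 = 3.514 mg/L as Cl₂.
(a) Cl₂ equivalent: 3.514 mg/L × 2,490,000 L = 8751 g.
(a) Product at 68.2% available Cl: 8751 / 0.682 = 12,830 g.

(b) Volume: 1450 m³ = 1,450,000 L.
(b) Chlorine deficit: 4.2 − 1.5 = 2.7 ppm = 2.7 mg/L as Cl₂.
(b) Cl₂ equivalent needed: 2.7 mg/L × 1,450,000 L = 3,915,000 mg = 3915 g.
(b) Product at 88.4% available chlorine: 3915 / 0.884 = 4429 g.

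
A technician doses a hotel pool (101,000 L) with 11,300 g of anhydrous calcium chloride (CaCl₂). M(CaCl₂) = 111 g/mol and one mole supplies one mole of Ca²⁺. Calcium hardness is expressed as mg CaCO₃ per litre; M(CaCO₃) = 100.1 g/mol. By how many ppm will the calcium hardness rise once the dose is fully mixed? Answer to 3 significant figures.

101 ppm

Moles of Ca²⁺: 11,300 g ÷ 111 g/mol = 101.8 mol.
As CaCO₃: 101.8 mol × 100.1 g/mol = 10,190 g.
Rise: 10,190 g / 101,000 L × 1000 = 100.9 mg/L.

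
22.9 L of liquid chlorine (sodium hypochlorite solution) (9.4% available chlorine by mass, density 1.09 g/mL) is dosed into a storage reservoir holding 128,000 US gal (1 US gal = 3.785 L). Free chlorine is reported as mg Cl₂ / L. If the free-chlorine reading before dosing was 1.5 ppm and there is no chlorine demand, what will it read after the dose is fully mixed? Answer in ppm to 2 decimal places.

Volume: 128,000 US gal × 3.785 L/gal = 484,480 L.
Mass of solution: 22.9 L × 1000 mL/L × 1.09 g/mL = 24,960 g.
Available chlorine delivered: 24,960 g × 0.094 = 2346 g as Cl₂.
Concentration rise: 2346 g / 484,480 L = 4.843 mg/L = 4.84 ppm.
Final FC: 1.5 + 4.84 = 6.34 ppm.

6.34 ppm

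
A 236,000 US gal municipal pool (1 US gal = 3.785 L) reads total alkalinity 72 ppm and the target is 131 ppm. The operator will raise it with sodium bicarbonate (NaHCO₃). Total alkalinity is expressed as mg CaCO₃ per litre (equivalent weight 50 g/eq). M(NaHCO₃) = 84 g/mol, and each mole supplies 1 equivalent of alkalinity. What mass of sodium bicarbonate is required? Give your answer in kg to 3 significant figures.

88.5 kg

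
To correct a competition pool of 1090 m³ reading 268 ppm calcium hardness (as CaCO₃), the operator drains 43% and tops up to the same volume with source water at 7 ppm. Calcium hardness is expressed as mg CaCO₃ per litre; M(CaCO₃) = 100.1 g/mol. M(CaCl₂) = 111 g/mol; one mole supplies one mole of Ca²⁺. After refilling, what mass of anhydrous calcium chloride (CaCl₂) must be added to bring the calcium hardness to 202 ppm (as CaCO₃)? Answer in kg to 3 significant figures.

Volume: 1090 m³ = 1,090,000 L.
After draining 43% and refilling: 268 × 0.57 + 7 × 0.43 = 155.77 ppm.
Deficit to target: 202 − 155.77 = 46.23 mg/L.
As CaCO₃: 46.23 mg/L × 1,090,000 L = 50,390 g; ÷ 100.1 = 503.4 mol Ca²⁺.
Mass: 503.4 × 111 = 55,880 g.

55.9 kg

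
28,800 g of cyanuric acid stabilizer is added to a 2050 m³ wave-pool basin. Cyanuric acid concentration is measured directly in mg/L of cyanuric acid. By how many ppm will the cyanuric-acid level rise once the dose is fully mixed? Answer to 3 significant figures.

14.0 ppm

Volume: 2050 m³ = 2,050,000 L.
Rise: 28,800 g / 2,050,000 L × 1000 = 14.05 mg/L.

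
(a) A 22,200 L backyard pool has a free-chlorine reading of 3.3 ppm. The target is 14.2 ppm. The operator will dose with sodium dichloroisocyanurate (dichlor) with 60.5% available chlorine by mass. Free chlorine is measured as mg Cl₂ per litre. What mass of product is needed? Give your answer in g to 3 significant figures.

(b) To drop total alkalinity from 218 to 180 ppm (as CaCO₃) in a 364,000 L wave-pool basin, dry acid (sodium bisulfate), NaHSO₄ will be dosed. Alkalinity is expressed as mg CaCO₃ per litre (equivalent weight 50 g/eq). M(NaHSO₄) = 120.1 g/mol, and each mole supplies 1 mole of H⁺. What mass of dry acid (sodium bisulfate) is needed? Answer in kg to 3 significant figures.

(a) Chlorine deficit: 14.2 − 3.3 = 10.9 ppm = 10.9 mg/L as Cl₂.
(a) Cl₂ equivalent needed: 10.9 mg/L × 22,200 L = 242,000 mg = 242 g.
(a) Product at 60.5% available chlorine: 242 / 0.605 = 400 g.

(b) Alkalinity to neutralize: (218 − 180) = 38 mg/L as CaCO₃ × 364,000 L = 13,830 g as CaCO₃.
(b) Equivalents of H⁺ required: 13,830 ÷ 50 g/eq = 276.6 eq = 276.6 mol NaHSO₄.
(b) Mass of NaHSO₄: 276.6 × 120.1 = 33,220 g.

(a) 400 g; (b) 33.2 kg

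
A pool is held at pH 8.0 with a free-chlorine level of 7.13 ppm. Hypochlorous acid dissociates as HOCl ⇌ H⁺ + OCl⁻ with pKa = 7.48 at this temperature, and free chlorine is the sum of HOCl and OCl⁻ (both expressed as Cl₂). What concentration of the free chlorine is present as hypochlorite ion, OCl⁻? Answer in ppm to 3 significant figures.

5.48 ppm

[OCl⁻]/[HOCl] = 10^(pH − pKa) = 10^(8.0 − 7.48) = 10^0.52 = 3.311.
Fraction as HOCl = 1 / (1 + 3.311) = 0.2319.
OCl⁻ = (1 − 0.2319) × 7.13 ppm = 5.476 ppm.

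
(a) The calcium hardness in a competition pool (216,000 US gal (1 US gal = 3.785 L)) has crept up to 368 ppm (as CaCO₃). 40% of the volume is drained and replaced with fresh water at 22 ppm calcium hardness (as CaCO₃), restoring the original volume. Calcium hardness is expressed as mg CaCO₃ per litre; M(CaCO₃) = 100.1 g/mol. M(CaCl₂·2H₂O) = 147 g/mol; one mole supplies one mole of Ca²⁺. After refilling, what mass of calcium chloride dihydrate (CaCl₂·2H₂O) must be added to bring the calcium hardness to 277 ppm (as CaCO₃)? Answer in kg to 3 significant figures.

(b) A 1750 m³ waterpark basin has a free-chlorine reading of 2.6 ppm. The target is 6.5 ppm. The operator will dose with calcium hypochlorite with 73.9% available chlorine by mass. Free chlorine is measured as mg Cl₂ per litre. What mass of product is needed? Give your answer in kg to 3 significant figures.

(a) 56.9 kg; (b) 9.24 kg

(a) Volume: 216,000 US gal × 3.785 L/gal = 817,560 L.
(a) After draining 40% and refilling: 368 × 0.60 + 22 × 0.40 = 229.6 ppm.
(a) Deficit to target: 277 − 229.6 = 47.4 mg/L.
(a) As CaCO₃: 47.4 mg/L × 817,560 L = 38,750 g; ÷ 100.1 = 387.1 mol Ca²⁺.
(a) Mass: 387.1 × 147 = 56,910 g.

(b) Volume: 1750 m³ = 1,750,000 L.
(b) Chlorine deficit: 6.5 − 2.6 = 3.9 ppm = 3.9 mg/L as Cl₂.
(b) Cl₂ equivalent needed: 3.9 mg/L × 1,750,000 L = 6,825,000 mg = 6825 g.
(b) Product at 73.9% available chlorine: 6825 / 0.739 = 9235 g.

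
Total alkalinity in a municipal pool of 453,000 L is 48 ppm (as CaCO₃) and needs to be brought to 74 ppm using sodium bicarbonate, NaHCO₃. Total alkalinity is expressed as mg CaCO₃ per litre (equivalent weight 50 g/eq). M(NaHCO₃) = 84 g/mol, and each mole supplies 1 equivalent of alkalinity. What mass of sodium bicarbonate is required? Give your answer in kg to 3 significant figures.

Alkalinity to add: (74 − 48) = 26 mg/L as CaCO₃ × 453,000 L = 11,780 g as CaCO₃.
Equivalents: 11,780 g ÷ 50 g/eq = 235.6 eq.
NaHCO₃ supplies 1 eq per mole → 235.6 mol.
Mass: 235.6 mol × 84 g/mol = 19,790 g.

19.8 kg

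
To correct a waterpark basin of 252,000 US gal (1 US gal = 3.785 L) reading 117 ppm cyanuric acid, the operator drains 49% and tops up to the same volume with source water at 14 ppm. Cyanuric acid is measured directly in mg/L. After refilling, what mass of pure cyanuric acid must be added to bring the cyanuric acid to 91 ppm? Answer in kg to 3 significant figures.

23.3 kg

Volume: 252,000 US gal × 3.785 L/gal = 953,820 L.
After draining 49% and refilling: 117 × 0.51 + 14 × 0.49 = 66.53 ppm.
Deficit to target: 91 − 66.53 = 24.47 mg/L.
Mass: 24.47 mg/L × 953,820 L = 23,340 g cyanuric acid.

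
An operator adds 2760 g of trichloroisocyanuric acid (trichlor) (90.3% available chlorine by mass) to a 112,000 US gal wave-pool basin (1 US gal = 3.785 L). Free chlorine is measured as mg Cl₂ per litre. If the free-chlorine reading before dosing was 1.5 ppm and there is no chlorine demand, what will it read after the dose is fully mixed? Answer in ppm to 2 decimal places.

7.38 ppm

Volume: 112,000 US gal × 3.785 L/gal = 423,920 L.
Available chlorine delivered: 2760 g × 0.903 = 2492 g as Cl₂.
Concentration rise: 2492 g / 423,920 L = 5.879 mg/L = 5.88 ppm.
Final FC: 1.5 + 5.88 = 7.38 ppm.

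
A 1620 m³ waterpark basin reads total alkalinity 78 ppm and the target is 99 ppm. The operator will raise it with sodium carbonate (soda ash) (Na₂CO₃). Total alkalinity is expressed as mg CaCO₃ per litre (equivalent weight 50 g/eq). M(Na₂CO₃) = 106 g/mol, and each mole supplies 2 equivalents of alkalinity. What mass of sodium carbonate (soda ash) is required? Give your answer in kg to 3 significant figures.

36.1 kg

Volume: 1620 m³ = 1,620,000 L.
Alkalinity to add: (99 − 78) = 21 mg/L as CaCO₃ × 1,620,000 L = 34,020 g as CaCO₃.
Equivalents: 34,020 g ÷ 50 g/eq = 680.4 eq.
Each mole of Na₂CO₃ supplies 2 eq, so 680.4 / 2 = 340.2 mol.
Mass: 340.2 mol × 106 g/mol = 36,060 g.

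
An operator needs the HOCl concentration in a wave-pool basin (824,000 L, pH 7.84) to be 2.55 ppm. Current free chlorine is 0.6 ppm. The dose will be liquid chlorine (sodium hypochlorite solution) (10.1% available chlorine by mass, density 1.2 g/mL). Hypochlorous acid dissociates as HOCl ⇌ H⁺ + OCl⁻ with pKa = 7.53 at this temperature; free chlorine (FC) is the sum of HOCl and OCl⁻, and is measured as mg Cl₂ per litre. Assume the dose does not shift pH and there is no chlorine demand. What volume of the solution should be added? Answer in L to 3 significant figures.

[OCl⁻]/[HOCl] = 10^(pH − pKa) = 10^(7.84 − 7.53) = 2.042; fraction as HOCl = 1/(1 + 2.042) = 0.3288.
Free chlorine required for 2.55 ppm HOCl: 2.55 / 0.3288 = 7.756 ppm.
FC to add: 7.756 − 0.6 = 7.156 mg/L as Cl₂.
Cl₂ equivalent: 7.156 mg/L × 824,000 L = 5897 g.
Product at 10.1% available Cl: 5897 / 0.101 = 58,390 g.
Volume: 58,390 g ÷ 1.2 g/mL = 48,650 mL.

48.7 L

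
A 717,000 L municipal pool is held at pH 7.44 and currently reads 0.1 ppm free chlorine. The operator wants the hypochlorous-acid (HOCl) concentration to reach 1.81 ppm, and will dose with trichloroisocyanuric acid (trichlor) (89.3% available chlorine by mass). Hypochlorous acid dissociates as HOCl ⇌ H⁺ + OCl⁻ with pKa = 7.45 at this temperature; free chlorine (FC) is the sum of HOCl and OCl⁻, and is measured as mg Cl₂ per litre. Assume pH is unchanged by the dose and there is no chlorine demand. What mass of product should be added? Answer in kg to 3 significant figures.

2.79 kg

[OCl⁻]/[HOCl] = 10^(pH − pKa) = 10^(7.44 − 7.45) = 0.9772; fraction as HOCl = 1/(1 + 0.9772) = 0.5058.
Free chlorine required for 1.81 ppm HOCl: 1.81 / 0.5058 = 3.579 ppm.
FC to add: 3.579 − 0.1 = 3.479 mg/L as Cl₂.
Cl₂ equivalent: 3.479 mg/L × 717,000 L = 2494 g.
Product at 89.3% available Cl: 2494 / 0.893 = 2793 g.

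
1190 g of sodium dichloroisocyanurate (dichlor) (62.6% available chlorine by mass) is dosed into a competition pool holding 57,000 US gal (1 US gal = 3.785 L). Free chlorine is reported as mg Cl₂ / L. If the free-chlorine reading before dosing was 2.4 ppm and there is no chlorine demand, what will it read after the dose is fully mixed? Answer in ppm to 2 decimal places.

5.85 ppm

Volume: 57,000 US gal × 3.785 L/gal = 215,745 L.
Available chlorine delivered: 1190 g × 0.626 = 744.9 g as Cl₂.
Concentration rise: 744.9 g / 215,745 L = 3.453 mg/L = 3.45 ppm.
Final FC: 2.4 + 3.45 = 5.85 ppm.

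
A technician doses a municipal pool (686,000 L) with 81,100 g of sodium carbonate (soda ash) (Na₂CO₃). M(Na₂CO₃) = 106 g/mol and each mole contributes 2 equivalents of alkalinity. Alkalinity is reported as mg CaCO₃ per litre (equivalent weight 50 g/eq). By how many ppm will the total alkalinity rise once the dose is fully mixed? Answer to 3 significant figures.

112 ppm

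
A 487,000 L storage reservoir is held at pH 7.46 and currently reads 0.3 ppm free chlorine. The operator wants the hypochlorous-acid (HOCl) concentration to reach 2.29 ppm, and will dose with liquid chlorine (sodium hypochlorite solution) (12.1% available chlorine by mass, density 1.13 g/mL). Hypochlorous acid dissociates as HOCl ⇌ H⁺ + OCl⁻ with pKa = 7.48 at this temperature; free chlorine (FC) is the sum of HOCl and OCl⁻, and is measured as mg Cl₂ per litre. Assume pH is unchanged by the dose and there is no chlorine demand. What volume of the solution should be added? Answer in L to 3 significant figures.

[OCl⁻]/[HOCl] = 10^(pH − pKa) = 10^(7.46 − 7.48) = 0.955; fraction as HOCl = 1/(1 + 0.955) = 0.5115.
Free chlorine required for 2.29 ppm HOCl: 2.29 / 0.5115 = 4.477 ppm.
FC to add: 4.477 − 0.3 = 4.177 mg/L as Cl₂.
Cl₂ equivalent: 4.177 mg/L × 487,000 L = 2034 g.
Product at 12.1% available Cl: 2034 / 0.121 = 16,810 g.
Volume: 16,810 g ÷ 1.13 g/mL = 14,880 mL.

14.9 L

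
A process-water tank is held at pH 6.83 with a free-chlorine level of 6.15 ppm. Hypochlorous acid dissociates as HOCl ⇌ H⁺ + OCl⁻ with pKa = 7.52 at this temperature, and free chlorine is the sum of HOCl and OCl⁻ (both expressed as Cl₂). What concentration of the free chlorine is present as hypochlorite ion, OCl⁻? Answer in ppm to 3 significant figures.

1.04 ppm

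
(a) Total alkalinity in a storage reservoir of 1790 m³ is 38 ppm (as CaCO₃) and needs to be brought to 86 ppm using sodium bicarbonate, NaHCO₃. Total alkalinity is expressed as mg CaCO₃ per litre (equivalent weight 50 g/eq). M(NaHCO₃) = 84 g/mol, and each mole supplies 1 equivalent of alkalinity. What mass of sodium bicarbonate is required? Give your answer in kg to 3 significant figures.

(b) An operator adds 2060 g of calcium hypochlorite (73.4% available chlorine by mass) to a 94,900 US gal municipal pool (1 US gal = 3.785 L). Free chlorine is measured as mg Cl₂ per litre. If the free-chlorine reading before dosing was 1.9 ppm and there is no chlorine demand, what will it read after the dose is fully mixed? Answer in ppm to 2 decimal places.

(a) Volume: 1790 m³ = 1,790,000 L.
(a) Alkalinity to add: (86 − 38) = 48 mg/L as CaCO₃ × 1,790,000 L = 85,920 g as CaCO₃.
(a) Equivalents: 85,920 g ÷ 50 g/eq = 1718 eq.
(a) NaHCO₃ supplies 1 eq per mole → 1718 mol.
(a) Mass: 1718 mol × 84 g/mol = 144,300 g.

(b) Volume: 94,900 US gal × 3.785 L/gal = 359,196 L.
(b) Available chlorine delivered: 2060 g × 0.734 = 1512 g as Cl₂.
(b) Concentration rise: 1512 g / 359,196 L = 4.21 mg/L = 4.21 ppm.
(b) Final FC: 1.9 + 4.21 = 6.11 ppm.

(a) 144 kg; (b) 6.11 ppm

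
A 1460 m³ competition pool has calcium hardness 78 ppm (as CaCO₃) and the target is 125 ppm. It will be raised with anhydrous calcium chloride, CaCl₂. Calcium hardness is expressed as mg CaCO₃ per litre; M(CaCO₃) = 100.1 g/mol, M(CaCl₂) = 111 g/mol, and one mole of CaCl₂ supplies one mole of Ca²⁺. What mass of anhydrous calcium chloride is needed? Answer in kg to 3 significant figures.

76.1 kg

Volume: 1460 m³ = 1,460,000 L.
Hardness to add: (125 − 78) = 47 mg/L as CaCO₃ × 1,460,000 L = 68,620 g as CaCO₃.
Moles of Ca²⁺ (1 mol Ca²⁺ ≡ 1 mol CaCO₃): 68,620 / 100.1 g/mol = 685.5 mol.
Mass of CaCl₂: 685.5 × 111 = 76,090 g.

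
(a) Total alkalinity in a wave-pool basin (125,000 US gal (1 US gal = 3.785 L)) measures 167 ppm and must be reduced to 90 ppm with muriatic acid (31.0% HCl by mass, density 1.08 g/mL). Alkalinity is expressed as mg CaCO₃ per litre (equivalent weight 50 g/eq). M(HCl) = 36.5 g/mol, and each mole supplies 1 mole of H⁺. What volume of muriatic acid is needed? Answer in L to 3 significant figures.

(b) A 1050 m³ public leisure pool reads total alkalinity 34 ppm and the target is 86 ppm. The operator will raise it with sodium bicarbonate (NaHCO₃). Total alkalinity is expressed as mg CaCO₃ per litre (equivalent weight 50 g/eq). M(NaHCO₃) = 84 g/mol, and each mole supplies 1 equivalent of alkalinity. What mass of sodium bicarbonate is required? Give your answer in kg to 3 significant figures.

(a) 79.4 L; (b) 91.7 kg

(a) Volume: 125,000 US gal × 3.785 L/gal = 473,125 L.
(a) Alkalinity to neutralize: (167 − 90) = 77 mg/L as CaCO₃ × 473,125 L = 36,430 g as CaCO₃.
(a) Equivalents of H⁺ required: 36,430 ÷ 50 g/eq = 728.6 eq = 728.6 mol HCl.
(a) Mass of HCl: 728.6 × 36.5 = 26,590 g.
(a) Mass of 31.0% solution: 26,590 / 0.31 = 85,790 g.
(a) Volume: 85,790 g ÷ 1.08 g/mL = 79,430 mL.

(b) Volume: 1050 m³ = 1,050,000 L.
(b) Alkalinity to add: (86 − 34) = 52 mg/L as CaCO₃ × 1,050,000 L = 54,600 g as CaCO₃.
(b) Equivalents: 54,600 g ÷ 50 g/eq = 1092 eq.
(b) NaHCO₃ supplies 1 eq per mole → 1092 mol.
(b) Mass: 1092 mol × 84 g/mol = 91,730 g.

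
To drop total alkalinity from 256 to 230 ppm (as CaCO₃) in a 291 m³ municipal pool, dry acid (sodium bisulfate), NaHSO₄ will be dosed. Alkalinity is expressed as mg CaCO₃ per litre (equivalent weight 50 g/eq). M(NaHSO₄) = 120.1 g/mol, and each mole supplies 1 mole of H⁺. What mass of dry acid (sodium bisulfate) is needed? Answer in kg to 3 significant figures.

18.2 kg

Volume: 291 m³ = 291,000 L.
Alkalinity to neutralize: (256 − 230) = 26 mg/L as CaCO₃ × 291,000 L = 7566 g as CaCO₃.
Equivalents of H⁺ required: 7566 ÷ 50 g/eq = 151.3 eq = 151.3 mol NaHSO₄.
Mass of NaHSO₄: 151.3 × 120.1 = 18,170 g.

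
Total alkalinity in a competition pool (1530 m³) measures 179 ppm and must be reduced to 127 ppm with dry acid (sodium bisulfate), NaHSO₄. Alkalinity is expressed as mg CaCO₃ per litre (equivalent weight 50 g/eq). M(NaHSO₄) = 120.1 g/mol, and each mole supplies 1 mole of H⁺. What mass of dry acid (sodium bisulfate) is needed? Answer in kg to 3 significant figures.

191 kg

Volume: 1530 m³ = 1,530,000 L.
Alkalinity to neutralize: (179 − 127) = 52 mg/L as CaCO₃ × 1,530,000 L = 79,560 g as CaCO₃.
Equivalents of H⁺ required: 79,560 ÷ 50 g/eq = 1591 eq = 1591 mol NaHSO₄.
Mass of NaHSO₄: 1591 × 120.1 = 191,100 g.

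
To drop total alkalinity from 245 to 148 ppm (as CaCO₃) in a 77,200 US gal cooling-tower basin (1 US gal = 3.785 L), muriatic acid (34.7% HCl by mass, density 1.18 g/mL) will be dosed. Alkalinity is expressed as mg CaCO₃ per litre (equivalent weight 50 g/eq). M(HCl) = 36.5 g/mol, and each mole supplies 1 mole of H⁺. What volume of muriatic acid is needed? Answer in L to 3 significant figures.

50.5 L

Volume: 77,200 US gal × 3.785 L/gal = 292,202 L.
Alkalinity to neutralize: (245 − 148) = 97 mg/L as CaCO₃ × 292,202 L = 28,340 g as CaCO₃.
Equivalents of H⁺ required: 28,340 ÷ 50 g/eq = 566.9 eq = 566.9 mol HCl.
Mass of HCl: 566.9 × 36.5 = 20,690 g.
Mass of 34.7% solution: 20,690 / 0.347 = 59,630 g.
Volume: 59,630 g ÷ 1.18 g/mL = 50,530 mL.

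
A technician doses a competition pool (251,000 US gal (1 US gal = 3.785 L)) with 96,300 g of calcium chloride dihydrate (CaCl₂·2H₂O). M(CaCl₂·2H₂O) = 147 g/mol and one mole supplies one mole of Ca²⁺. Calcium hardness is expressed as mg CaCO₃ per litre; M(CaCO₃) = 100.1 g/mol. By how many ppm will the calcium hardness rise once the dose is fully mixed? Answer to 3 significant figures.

Volume: 251,000 US gal × 3.785 L/gal = 950,035 L.
Moles of Ca²⁺: 96,300 g ÷ 147 g/mol = 655.1 mol.
As CaCO₃: 655.1 mol × 100.1 g/mol = 65,580 g.
Rise: 65,580 g / 950,035 L × 1000 = 69.02 mg/L.

69.0 ppm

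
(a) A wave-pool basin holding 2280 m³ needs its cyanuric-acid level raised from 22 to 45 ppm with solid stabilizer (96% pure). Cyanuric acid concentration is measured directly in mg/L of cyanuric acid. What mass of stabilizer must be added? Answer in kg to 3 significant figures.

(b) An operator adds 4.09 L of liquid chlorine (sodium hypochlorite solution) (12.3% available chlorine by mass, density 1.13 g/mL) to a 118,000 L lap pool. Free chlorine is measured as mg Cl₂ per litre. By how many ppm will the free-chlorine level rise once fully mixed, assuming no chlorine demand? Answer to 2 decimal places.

(a) 54.6 kg; (b) 4.82 ppm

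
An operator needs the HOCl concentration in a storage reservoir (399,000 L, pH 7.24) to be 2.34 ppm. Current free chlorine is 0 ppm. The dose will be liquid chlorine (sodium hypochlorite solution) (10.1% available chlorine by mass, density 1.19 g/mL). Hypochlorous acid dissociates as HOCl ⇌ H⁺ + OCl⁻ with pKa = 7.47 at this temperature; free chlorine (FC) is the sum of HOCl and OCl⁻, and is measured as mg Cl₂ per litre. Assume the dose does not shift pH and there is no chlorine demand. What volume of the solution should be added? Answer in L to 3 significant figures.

12.3 L

[OCl⁻]/[HOCl] = 10^(pH − pKa) = 10^(7.24 − 7.47) = 0.5888; fraction as HOCl = 1/(1 + 0.5888) = 0.6294.
Free chlorine required for 2.34 ppm HOCl: 2.34 / 0.6294 = 3.718 ppm.
FC to add: 3.718 − 0 = 3.718 mg/L as Cl₂.
Cl₂ equivalent: 3.718 mg/L × 399,000 L = 1483 g.
Product at 10.1% available Cl: 1483 / 0.101 = 14,690 g.
Volume: 14,690 g ÷ 1.19 g/mL = 12,340 mL.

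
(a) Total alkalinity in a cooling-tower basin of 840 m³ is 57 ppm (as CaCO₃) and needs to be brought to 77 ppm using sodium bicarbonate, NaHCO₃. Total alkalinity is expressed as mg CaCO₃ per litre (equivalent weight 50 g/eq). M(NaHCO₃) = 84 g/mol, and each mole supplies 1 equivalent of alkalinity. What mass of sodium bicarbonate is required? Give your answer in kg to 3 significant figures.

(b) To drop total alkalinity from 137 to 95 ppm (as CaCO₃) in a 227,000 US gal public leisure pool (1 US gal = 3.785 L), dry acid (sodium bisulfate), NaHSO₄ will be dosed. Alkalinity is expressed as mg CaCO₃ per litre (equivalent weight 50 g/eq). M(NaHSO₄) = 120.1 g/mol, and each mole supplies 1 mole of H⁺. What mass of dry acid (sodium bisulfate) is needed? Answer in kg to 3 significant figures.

(a) 28.2 kg; (b) 86.7 kg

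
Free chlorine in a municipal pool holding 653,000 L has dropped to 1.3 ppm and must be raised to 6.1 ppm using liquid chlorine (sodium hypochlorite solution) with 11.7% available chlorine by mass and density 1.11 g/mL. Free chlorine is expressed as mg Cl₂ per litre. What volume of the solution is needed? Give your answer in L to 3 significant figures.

24.1 L

Chlorine deficit: 6.1 − 1.3 = 4.8 ppm = 4.8 mg/L as Cl₂.
Cl₂ equivalent needed: 4.8 mg/L × 653,000 L = 3,134,000 mg = 3134 g.
Product at 11.7% available chlorine: 3134 / 0.117 = 26,790 g.
Volume at density 1.11 g/mL: 26,790 g ÷ 1.11 g/mL = 24,130 mL.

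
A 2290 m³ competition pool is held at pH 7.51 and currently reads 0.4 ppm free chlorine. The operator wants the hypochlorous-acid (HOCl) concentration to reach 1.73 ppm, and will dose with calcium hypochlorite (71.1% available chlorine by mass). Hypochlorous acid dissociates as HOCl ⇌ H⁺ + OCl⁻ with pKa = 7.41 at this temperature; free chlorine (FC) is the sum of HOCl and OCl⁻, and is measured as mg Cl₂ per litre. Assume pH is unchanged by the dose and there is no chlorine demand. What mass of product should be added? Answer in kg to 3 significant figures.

11.3 kg

Volume: 2290 m³ = 2,290,000 L.
[OCl⁻]/[HOCl] = 10^(pH − pKa) = 10^(7.51 − 7.41) = 1.259; fraction as HOCl = 1/(1 + 1.259) = 0.4427.
Free chlorine required for 1.73 ppm HOCl: 1.73 / 0.4427 = 3.908 ppm.
FC to add: 3.908 − 0.4 = 3.508 mg/L as Cl₂.
Cl₂ equivalent: 3.508 mg/L × 2,290,000 L = 8033 g.
Product at 71.1% available Cl: 8033 / 0.711 = 11,300 g.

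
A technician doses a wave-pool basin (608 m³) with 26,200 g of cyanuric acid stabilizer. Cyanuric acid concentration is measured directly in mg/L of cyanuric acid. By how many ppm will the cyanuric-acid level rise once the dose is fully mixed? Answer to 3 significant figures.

43.1 ppm

Volume: 608 m³ = 608,000 L.
Rise: 26,200 g / 608,000 L × 1000 = 43.09 mg/L.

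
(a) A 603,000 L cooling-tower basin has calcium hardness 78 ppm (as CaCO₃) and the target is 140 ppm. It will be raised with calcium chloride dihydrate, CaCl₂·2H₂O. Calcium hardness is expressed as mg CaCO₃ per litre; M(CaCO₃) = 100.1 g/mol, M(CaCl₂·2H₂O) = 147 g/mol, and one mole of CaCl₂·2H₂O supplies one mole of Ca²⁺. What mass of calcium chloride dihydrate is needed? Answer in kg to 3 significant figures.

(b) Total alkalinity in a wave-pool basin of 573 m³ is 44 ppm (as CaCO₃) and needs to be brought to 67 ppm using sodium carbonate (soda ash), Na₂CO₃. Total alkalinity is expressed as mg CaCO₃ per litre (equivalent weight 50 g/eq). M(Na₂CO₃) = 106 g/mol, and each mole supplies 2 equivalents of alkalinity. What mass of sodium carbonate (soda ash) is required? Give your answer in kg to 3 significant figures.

(a) Hardness to add: (140 − 78) = 62 mg/L as CaCO₃ × 603,000 L = 37,390 g as CaCO₃.
(a) Moles of Ca²⁺ (1 mol Ca²⁺ ≡ 1 mol CaCO₃): 37,390 / 100.1 g/mol = 373.5 mol.
(a) Mass of CaCl₂·2H₂O: 373.5 × 147 = 54,900 g.

(b) Volume: 573 m³ = 573,000 L.
(b) Alkalinity to add: (67 − 44) = 23 mg/L as CaCO₃ × 573,000 L = 13,180 g as CaCO₃.
(b) Equivalents: 13,180 g ÷ 50 g/eq = 263.6 eq.
(b) Each mole of Na₂CO₃ supplies 2 eq, so 263.6 / 2 = 131.8 mol.
(b) Mass: 131.8 mol × 106 g/mol = 13,970 g.

(a) 54.9 kg; (b) 14.0 kg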